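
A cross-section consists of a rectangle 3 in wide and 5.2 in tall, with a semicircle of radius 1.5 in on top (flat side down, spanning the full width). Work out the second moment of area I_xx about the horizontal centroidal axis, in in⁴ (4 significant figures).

I_xx ≈ 65.89 in⁴

Split into non-overlapping primitives; take the origin at the lower-left of the bounding box.
Rectangular body: 3 × 5.2, A = 15.6 in², y = 2.6 in, Ī = 35.152 in⁴.
Semicircular cap: semicircle r = 1.5, A = 3.53429 in², y = 5.83662 in, Ī = 0.555645 in⁴.
Centroid: ȳ = ΣA·y / ΣA = 3.19784 in.
Transfer each piece to the horizontal centroidal axis using Ī + A·d² with d = y − 3.19784:
  rectangular body: d = -0.597835 in → contributes +40.7276 in⁴
  semicircular cap: d = 2.63878 in → contributes +25.1656 in⁴
Total I = 65.8931 in⁴.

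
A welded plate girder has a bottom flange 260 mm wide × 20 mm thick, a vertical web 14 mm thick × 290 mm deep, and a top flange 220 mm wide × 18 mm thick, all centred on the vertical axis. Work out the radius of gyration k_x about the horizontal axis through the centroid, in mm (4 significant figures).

Decompose the section into non-overlapping parts with the origin at the bottom-left of its bounding rectangle.
Bottom plate: 260 × 20, A = 5 200 mm², y = 10 mm, Ī = 173 333 mm⁴.
Web plate: 14 × 290, A = 4 060 mm², y = 165 mm, Ī = 28 453 833 mm⁴.
Top plate: 220 × 18, A = 3 960 mm², y = 319 mm, Ī = 106 920 mm⁴.
Centroid: ȳ = ΣA·y / ΣA = 150.162 mm.
Transfer each piece to the horizontal axis through the centroid using Ī + A·d² with d = y − 150.162:
  bottom plate: d = -140.162 mm → contributes +102 329 161 mm⁴
  web plate: d = 14.8381 mm → contributes +29 347 723 mm⁴
  top plate: d = 168.838 mm → contributes +112 991 916 mm⁴
Total I = 244 668 800 mm⁴.
Radius of gyration: k = √(I/A) = √(244 668 800 / 13 220) = 136.042 mm.

k_x ≈ 136.0 mm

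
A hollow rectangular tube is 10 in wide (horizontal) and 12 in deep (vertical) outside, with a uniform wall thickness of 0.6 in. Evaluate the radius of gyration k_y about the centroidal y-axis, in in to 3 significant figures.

k_y ≈ 3.94 in

Treat the section as a set of non-overlapping primitives; coordinates are from the bounding-box lower-left.
Outer rectangle: 10 × 12, A = 120 in², x = 5 in, Ī = 1 000 in⁴.
Inner void (subtracted): 8.8 × 10.8, A = 95.04 in², x = 5 in, Ī = 613.32 in⁴.
By symmetry the centroid is at mid-width, x̄ = 5 in.
All pieces are centred on the centroidal y-axis, so I = ΣĪ (holes subtracted) = 386.68 in⁴.
Radius of gyration: k = √(I/A) = √(386.68 / 24.96) = 3.936 in.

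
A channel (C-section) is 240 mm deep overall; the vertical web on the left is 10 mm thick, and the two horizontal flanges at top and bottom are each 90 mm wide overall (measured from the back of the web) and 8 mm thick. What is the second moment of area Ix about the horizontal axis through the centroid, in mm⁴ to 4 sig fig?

Split into non-overlapping primitives; take the origin at the lower-left of the bounding box.
Web: 10 × 240, A = 2 400 mm², y = 120 mm, Ī = 11 520 000 mm⁴.
Top flange (beyond web): 80 × 8, A = 640 mm², y = 236 mm, Ī = 3413.33 mm⁴.
Bottom flange (beyond web): 80 × 8, A = 640 mm², y = 4 mm, Ī = 3413.33 mm⁴.
By symmetry the centroid is at mid-height, ȳ = 120 mm.
Transfer each piece to the horizontal axis through the centroid using Ī + A·d² with d = y − 120:
  web: d = 0 mm → contributes +11 520 000 mm⁴
  top flange (beyond web): d = 116 mm → contributes +8 615 253 mm⁴
  bottom flange (beyond web): d = -116 mm → contributes +8 615 253 mm⁴
Total I = 28 750 507 mm⁴.

Ix ≈ 2.875 × 10⁷ mm⁴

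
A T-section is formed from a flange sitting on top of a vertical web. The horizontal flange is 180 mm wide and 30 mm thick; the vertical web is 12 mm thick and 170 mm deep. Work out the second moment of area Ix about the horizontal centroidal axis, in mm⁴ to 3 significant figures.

Ix ≈ 2.01 × 10⁷ mm⁴

Break the section into simple shapes (no overlaps), measuring from the bottom-left corner of the bounding box.
Flange: 180 × 30, A = 5 400 mm², y = 185 mm, Ī = 405 000 mm⁴.
Web: 12 × 170, A = 2 040 mm², y = 85 mm, Ī = 4 913 000 mm⁴.
Centroid: ȳ = ΣA·y / ΣA = 157.58 mm.
Transfer each piece to the horizontal centroidal axis using Ī + A·d² with d = y − 157.58:
  flange: d = 27.419 mm → contributes +4 464 834 mm⁴
  web: d = -72.581 mm → contributes +15 659 618 mm⁴
Total I = 20 124 452 mm⁴.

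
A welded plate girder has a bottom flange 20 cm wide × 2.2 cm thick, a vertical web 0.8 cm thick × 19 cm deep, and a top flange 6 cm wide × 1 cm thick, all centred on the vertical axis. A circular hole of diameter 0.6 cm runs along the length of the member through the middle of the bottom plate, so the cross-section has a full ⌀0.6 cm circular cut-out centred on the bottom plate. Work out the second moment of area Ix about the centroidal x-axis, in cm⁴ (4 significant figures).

Break the section into simple shapes (no overlaps), measuring from the bottom-left corner of the bounding box.
Bottom plate: 20 × 2.2, A = 44 cm², y = 1.1 cm, Ī = 17.7467 cm⁴.
Web plate: 0.8 × 19, A = 15.2 cm², y = 11.7 cm, Ī = 457.267 cm⁴.
Top plate: 6 × 1, A = 6 cm², y = 21.7 cm, Ī = 0.5 cm⁴.
Hole (subtracted): ⌀0.6, A = 0.282743 cm², y = 1.1 cm, Ī = 0.00636173 cm⁴.
Centroid: ȳ = ΣA·y / ΣA = 5.48589 cm.
Transfer each piece to the centroidal x-axis using Ī + A·d² with d = y − 5.48589:
  bottom plate: d = -4.38589 cm → contributes +864.132 cm⁴
  web plate: d = 6.21411 cm → contributes +1044.22 cm⁴
  top plate: d = 16.2141 cm → contributes +1577.88 cm⁴
  hole: d = -4.38589 cm → contributes −5.44522 cm⁴
Total I = 3480.79 cm⁴.

Ix ≈ 3481 cm⁴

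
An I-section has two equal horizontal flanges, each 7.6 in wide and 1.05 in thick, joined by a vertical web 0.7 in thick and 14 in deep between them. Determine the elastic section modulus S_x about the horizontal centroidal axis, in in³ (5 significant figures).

Decompose the section into non-overlapping parts with the origin at the bottom-left of its bounding rectangle.
Bottom flange: 7.6 × 1.05, A = 7.98 in², y = 0.525 in, Ī = 0.7331625 in⁴.
Web: 0.7 × 14, A = 9.8 in², y = 8.05 in, Ī = 160.0667 in⁴.
Top flange: 7.6 × 1.05, A = 7.98 in², y = 15.575 in, Ī = 0.7331625 in⁴.
By symmetry the centroid is at mid-height, ȳ = 8.05 in.
Transfer each piece to the horizontal centroidal axis using Ī + A·d² with d = y − 8.05:
  bottom flange: d = -7.525 in → contributes +452.6057 in⁴
  web: d = 0 in → contributes +160.0667 in⁴
  top flange: d = 7.525 in → contributes +452.6057 in⁴
Total I = 1065.278 in⁴.
Extreme fibre distance c = 8.05 in; S = I/c = 132.3327 in³.

S_x ≈ 132.33 in³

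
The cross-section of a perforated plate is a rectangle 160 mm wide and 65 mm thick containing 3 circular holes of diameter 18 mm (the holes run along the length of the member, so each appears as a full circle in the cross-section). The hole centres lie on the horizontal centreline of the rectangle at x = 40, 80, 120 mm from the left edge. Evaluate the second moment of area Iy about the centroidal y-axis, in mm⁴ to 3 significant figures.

Treat the section as a set of non-overlapping primitives; coordinates are from the bounding-box lower-left.
Plate: 160 × 65, A = 10 400 mm², x = 80 mm, Ī = 22 186 667 mm⁴.
Hole 1 (subtracted): ⌀18, A = 254.47 mm², x = 40 mm, Ī = 5 153 mm⁴.
Hole 2 (subtracted): ⌀18, A = 254.47 mm², x = 80 mm, Ī = 5 153 mm⁴.
Hole 3 (subtracted): ⌀18, A = 254.47 mm², x = 120 mm, Ī = 5 153 mm⁴.
By symmetry the centroid is at mid-width, x̄ = 80 mm.
Transfer each piece to the centroidal y-axis using Ī + A·d² with d = x − 80:
  plate: d = 0 mm → contributes +22 186 667 mm⁴
  hole 1: d = -40 mm → contributes −412 303 mm⁴
  hole 2: d = 0 mm → contributes −5 153 mm⁴
  hole 3: d = 40 mm → contributes −412 303 mm⁴
Total I = 21 356 907 mm⁴.

Iy ≈ 2.14 × 10⁷ mm⁴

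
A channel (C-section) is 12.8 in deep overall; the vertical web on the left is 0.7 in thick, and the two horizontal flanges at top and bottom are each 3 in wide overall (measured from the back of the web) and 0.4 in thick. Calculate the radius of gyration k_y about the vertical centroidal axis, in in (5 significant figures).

k_y ≈ 0.65346 in

Break the section into simple shapes (no overlaps), measuring from the bottom-left corner of the bounding box.
Web: 0.7 × 12.8, A = 8.96 in², x = 0.35 in, Ī = 0.3658667 in⁴.
Top flange (beyond web): 2.3 × 0.4, A = 0.92 in², x = 1.85 in, Ī = 0.4055667 in⁴.
Bottom flange (beyond web): 2.3 × 0.4, A = 0.92 in², x = 1.85 in, Ī = 0.4055667 in⁴.
Centroid: x̄ = ΣA·x / ΣA = 0.6055556 in.
Transfer each piece to the vertical centroidal axis using Ī + A·d² with d = x − 0.6055556:
  web: d = -0.2555556 in → contributes +0.9510321 in⁴
  top flange (beyond web): d = 1.244444 in → contributes +1.830317 in⁴
  bottom flange (beyond web): d = 1.244444 in → contributes +1.830317 in⁴
Total I = 4.611667 in⁴.
Radius of gyration: k = √(I/A) = √(4.611667 / 10.8) = 0.6534571 in.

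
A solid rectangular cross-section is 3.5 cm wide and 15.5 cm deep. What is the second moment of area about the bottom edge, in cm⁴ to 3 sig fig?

I_base ≈ 4340 cm⁴

The section: 3.5 × 15.5, A = 54.25 cm², y = 7.75 cm, Ī = 1086.1 cm⁴.
Transfer it to a horizontal axis along the bottom face using Ī + A·d² with d = y − 0:
  the section: d = 7.75 cm → contributes +4344.5 cm⁴
Total I = 4344.5 cm⁴.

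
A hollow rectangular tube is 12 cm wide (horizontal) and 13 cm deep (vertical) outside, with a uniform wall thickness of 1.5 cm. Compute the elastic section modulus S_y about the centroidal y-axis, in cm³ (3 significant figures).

Split into non-overlapping primitives; take the origin at the lower-left of the bounding box.
Outer rectangle: 12 × 13, A = 156 cm², x = 6 cm, Ī = 1 872 cm⁴.
Inner void (subtracted): 9 × 10, A = 90 cm², x = 6 cm, Ī = 607.5 cm⁴.
By symmetry the centroid is at mid-width, x̄ = 6 cm.
All pieces are centred on the centroidal y-axis, so I = ΣĪ (holes subtracted) = 1264.5 cm⁴.
Extreme fibre distance c = 6 cm; S = I/c = 210.75 cm³.

S_y ≈ 211 cm³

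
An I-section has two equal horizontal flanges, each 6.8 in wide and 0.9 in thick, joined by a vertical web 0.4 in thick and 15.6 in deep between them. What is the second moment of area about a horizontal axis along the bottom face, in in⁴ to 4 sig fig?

Split into non-overlapping primitives; take the origin at the lower-left of the bounding box.
Bottom flange: 6.8 × 0.9, A = 6.12 in², y = 0.45 in, Ī = 0.4131 in⁴.
Web: 0.4 × 15.6, A = 6.24 in², y = 8.7 in, Ī = 126.547 in⁴.
Top flange: 6.8 × 0.9, A = 6.12 in², y = 16.95 in, Ī = 0.4131 in⁴.
Transfer each piece to the base of the section using Ī + A·d² with d = y − 0:
  bottom flange: d = 0.45 in → contributes +1.6524 in⁴
  web: d = 8.7 in → contributes +598.853 in⁴
  top flange: d = 16.95 in → contributes +1758.7 in⁴
Total I = 2359.21 in⁴.

I_base ≈ 2359 in⁴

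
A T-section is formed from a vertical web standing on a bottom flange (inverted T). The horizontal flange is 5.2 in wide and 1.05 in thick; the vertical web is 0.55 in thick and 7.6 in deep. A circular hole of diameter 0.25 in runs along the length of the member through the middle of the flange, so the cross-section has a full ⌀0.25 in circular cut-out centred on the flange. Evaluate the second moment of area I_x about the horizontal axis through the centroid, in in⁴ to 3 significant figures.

Treat the section as a set of non-overlapping primitives; coordinates are from the bounding-box lower-left.
Flange: 5.2 × 1.05, A = 5.46 in², y = 0.525 in, Ī = 0.50164 in⁴.
Web: 0.55 × 7.6, A = 4.18 in², y = 4.85 in, Ī = 20.12 in⁴.
Hole (subtracted): ⌀0.25, A = 0.049087 in², y = 0.525 in, Ī = 0.00019175 in⁴.
Centroid: ȳ = ΣA·y / ΣA = 2.41 in.
Transfer each piece to the horizontal axis through the centroid using Ī + A·d² with d = y − 2.41:
  flange: d = -1.885 in → contributes +19.901 in⁴
  web: d = 2.44 in → contributes +45.007 in⁴
  hole: d = -1.885 in → contributes −0.1746 in⁴
Total I = 64.733 in⁴.

I_x ≈ 64.7 in⁴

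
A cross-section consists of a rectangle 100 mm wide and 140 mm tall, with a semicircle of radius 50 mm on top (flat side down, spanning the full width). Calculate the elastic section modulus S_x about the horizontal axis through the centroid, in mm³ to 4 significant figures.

Break the section into simple shapes (no overlaps), measuring from the bottom-left corner of the bounding box.
Rectangular body: 100 × 140, A = 14 000 mm², y = 70 mm, Ī = 22 866 667 mm⁴.
Semicircular cap: semicircle r = 50, A = 3926.99 mm², y = 161.221 mm, Ī = 685 981 mm⁴.
Centroid: ȳ = ΣA·y / ΣA = 89.9823 mm.
Transfer each piece to the horizontal axis through the centroid using Ī + A·d² with d = y − 89.9823:
  rectangular body: d = -19.9823 mm → contributes +28 456 765 mm⁴
  semicircular cap: d = 71.2383 mm → contributes +20 615 076 mm⁴
Total I = 49 071 841 mm⁴.
Extreme fibre distance c = 100.018 mm; S = I/c = 490 632 mm³.

S_x ≈ 4.906 × 10⁵ mm³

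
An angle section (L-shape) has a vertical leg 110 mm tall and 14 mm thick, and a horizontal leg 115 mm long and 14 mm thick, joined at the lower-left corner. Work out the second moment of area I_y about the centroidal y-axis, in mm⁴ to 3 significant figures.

I_y ≈ 3.66 × 10⁶ mm⁴

Treat the section as a set of non-overlapping primitives; coordinates are from the bounding-box lower-left.
Vertical leg: 14 × 110, A = 1 540 mm², x = 7 mm, Ī = 25 153 mm⁴.
Horizontal leg (remainder): 101 × 14, A = 1 414 mm², x = 64.5 mm, Ī = 1 202 018 mm⁴.
Centroid: x̄ = ΣA·x / ΣA = 34.524 mm.
Transfer each piece to the centroidal y-axis using Ī + A·d² with d = x − 34.524:
  vertical leg: d = -27.524 mm → contributes +1 191 786 mm⁴
  horizontal leg (remainder): d = 29.976 mm → contributes +2 472 608 mm⁴
Total I = 3 664 395 mm⁴.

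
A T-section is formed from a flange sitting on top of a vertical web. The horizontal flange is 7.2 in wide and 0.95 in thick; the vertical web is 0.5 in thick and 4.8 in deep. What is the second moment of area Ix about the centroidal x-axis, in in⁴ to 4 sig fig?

Break the section into simple shapes (no overlaps), measuring from the bottom-left corner of the bounding box.
Flange: 7.2 × 0.95, A = 6.84 in², y = 5.275 in, Ī = 0.514425 in⁴.
Web: 0.5 × 4.8, A = 2.4 in², y = 2.4 in, Ī = 4.608 in⁴.
Centroid: ȳ = ΣA·y / ΣA = 4.52825 in.
Transfer each piece to the centroidal x-axis using Ī + A·d² with d = y − 4.52825:
  flange: d = 0.746753 in → contributes +4.32869 in⁴
  web: d = -2.12825 in → contributes +15.4786 in⁴
Total I = 19.8073 in⁴.

Ix ≈ 19.81 in⁴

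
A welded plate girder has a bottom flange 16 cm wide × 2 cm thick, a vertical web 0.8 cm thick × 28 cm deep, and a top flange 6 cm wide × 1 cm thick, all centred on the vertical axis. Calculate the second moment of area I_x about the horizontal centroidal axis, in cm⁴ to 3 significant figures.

I_x ≈ 7380 cm⁴

Split into non-overlapping primitives; take the origin at the lower-left of the bounding box.
Bottom plate: 16 × 2, A = 32 cm², y = 1 cm, Ī = 10.667 cm⁴.
Web plate: 0.8 × 28, A = 22.4 cm², y = 16 cm, Ī = 1463.5 cm⁴.
Top plate: 6 × 1, A = 6 cm², y = 30.5 cm, Ī = 0.5 cm⁴.
Centroid: ȳ = ΣA·y / ΣA = 9.4934 cm.
Transfer each piece to the horizontal centroidal axis using Ī + A·d² with d = y − 9.4934:
  bottom plate: d = -8.4934 cm → contributes +2319.1 cm⁴
  web plate: d = 6.5066 cm → contributes +2411.8 cm⁴
  top plate: d = 21.007 cm → contributes +2648.2 cm⁴
Total I = 7 379 cm⁴.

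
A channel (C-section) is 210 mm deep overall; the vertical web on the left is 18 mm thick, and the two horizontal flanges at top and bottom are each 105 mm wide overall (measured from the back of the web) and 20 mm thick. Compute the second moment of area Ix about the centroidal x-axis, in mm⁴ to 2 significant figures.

Ix ≈ 4.5 × 10⁷ mm⁴

Break the section into simple shapes (no overlaps), measuring from the bottom-left corner of the bounding box.
Web: 18 × 210, A = 3 780 mm², y = 105 mm, Ī = 13 891 500 mm⁴.
Top flange (beyond web): 87 × 20, A = 1 740 mm², y = 200 mm, Ī = 58 000 mm⁴.
Bottom flange (beyond web): 87 × 20, A = 1 740 mm², y = 10 mm, Ī = 58 000 mm⁴.
By symmetry the centroid is at mid-height, ȳ = 105 mm.
Transfer each piece to the centroidal x-axis using Ī + A·d² with d = y − 105:
  web: d = 0 mm → contributes +13 891 500 mm⁴
  top flange (beyond web): d = 95 mm → contributes +15 761 500 mm⁴
  bottom flange (beyond web): d = -95 mm → contributes +15 761 500 mm⁴
Total I = 45 414 500 mm⁴.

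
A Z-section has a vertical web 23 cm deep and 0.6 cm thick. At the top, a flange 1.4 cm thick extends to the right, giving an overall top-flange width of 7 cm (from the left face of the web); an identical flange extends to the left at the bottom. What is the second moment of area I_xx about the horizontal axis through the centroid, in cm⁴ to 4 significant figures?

Decompose the section into non-overlapping parts with the origin at the bottom-left of its bounding rectangle.
Web: 0.6 × 23, A = 13.8 cm², y = 11.5 cm, Ī = 608.35 cm⁴.
Top flange (beyond web): 6.4 × 1.4, A = 8.96 cm², y = 22.3 cm, Ī = 1.46347 cm⁴.
Bottom flange (beyond web): 6.4 × 1.4, A = 8.96 cm², y = 0.7 cm, Ī = 1.46347 cm⁴.
Centroid: ȳ = ΣA·y / ΣA = 11.5 cm.
Transfer each piece to the horizontal axis through the centroid using Ī + A·d² with d = y − 11.5:
  web: d = 0 cm → contributes +608.35 cm⁴
  top flange (beyond web): d = 10.8 cm → contributes +1046.56 cm⁴
  bottom flange (beyond web): d = -10.8 cm → contributes +1046.56 cm⁴
Total I = 2701.47 cm⁴.

I_xx ≈ 2701 cm⁴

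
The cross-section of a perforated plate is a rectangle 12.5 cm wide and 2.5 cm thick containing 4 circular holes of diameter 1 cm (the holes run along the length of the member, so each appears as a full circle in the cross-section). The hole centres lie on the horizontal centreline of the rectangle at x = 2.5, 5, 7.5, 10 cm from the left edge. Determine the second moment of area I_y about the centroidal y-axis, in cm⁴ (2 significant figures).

Decompose the section into non-overlapping parts with the origin at the bottom-left of its bounding rectangle.
Plate: 12.5 × 2.5, A = 31.25 cm², x = 6.25 cm, Ī = 406.9 cm⁴.
Hole 1 (subtracted): ⌀1, A = 0.7854 cm², x = 2.5 cm, Ī = 0.04909 cm⁴.
Hole 2 (subtracted): ⌀1, A = 0.7854 cm², x = 5 cm, Ī = 0.04909 cm⁴.
Hole 3 (subtracted): ⌀1, A = 0.7854 cm², x = 7.5 cm, Ī = 0.04909 cm⁴.
Hole 4 (subtracted): ⌀1, A = 0.7854 cm², x = 10 cm, Ī = 0.04909 cm⁴.
By symmetry the centroid is at mid-width, x̄ = 6.25 cm.
Transfer each piece to the centroidal y-axis using Ī + A·d² with d = x − 6.25:
  plate: d = 0 cm → contributes +406.9 cm⁴
  hole 1: d = -3.75 cm → contributes −11.09 cm⁴
  hole 2: d = -1.25 cm → contributes −1.276 cm⁴
  hole 3: d = 1.25 cm → contributes −1.276 cm⁴
  hole 4: d = 3.75 cm → contributes −11.09 cm⁴
Total I = 382.2 cm⁴.

I_y ≈ 380 cm⁴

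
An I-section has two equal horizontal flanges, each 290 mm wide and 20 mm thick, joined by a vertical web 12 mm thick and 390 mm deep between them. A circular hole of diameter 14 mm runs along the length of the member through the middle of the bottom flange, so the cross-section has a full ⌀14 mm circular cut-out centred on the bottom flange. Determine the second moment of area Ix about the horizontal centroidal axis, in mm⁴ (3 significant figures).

Split into non-overlapping primitives; take the origin at the lower-left of the bounding box.
Bottom flange: 290 × 20, A = 5 800 mm², y = 10 mm, Ī = 193 333 mm⁴.
Web: 12 × 390, A = 4 680 mm², y = 215 mm, Ī = 59 319 000 mm⁴.
Top flange: 290 × 20, A = 5 800 mm², y = 420 mm, Ī = 193 333 mm⁴.
Hole (subtracted): ⌀14, A = 153.94 mm², y = 10 mm, Ī = 1885.7 mm⁴.
Centroid: ȳ = ΣA·y / ΣA = 216.96 mm.
Transfer each piece to the horizontal centroidal axis using Ī + A·d² with d = y − 216.96:
  bottom flange: d = -206.96 mm → contributes +248 614 083 mm⁴
  web: d = -1.9569 mm → contributes +59 336 922 mm⁴
  top flange: d = 203.04 mm → contributes +239 307 006 mm⁴
  hole: d = -206.96 mm → contributes −6 595 231 mm⁴
Total I = 540 662 780 mm⁴.

Ix ≈ 5.41 × 10⁸ mm⁴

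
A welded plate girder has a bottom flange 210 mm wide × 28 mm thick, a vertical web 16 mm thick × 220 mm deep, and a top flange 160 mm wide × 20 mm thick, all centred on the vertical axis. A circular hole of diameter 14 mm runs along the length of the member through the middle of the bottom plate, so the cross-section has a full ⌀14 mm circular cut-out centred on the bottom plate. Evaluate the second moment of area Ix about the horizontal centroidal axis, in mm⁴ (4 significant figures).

Ix ≈ 1.403 × 10⁸ mm⁴

Decompose the section into non-overlapping parts with the origin at the bottom-left of its bounding rectangle.
Bottom plate: 210 × 28, A = 5 880 mm², y = 14 mm, Ī = 384 160 mm⁴.
Web plate: 16 × 220, A = 3 520 mm², y = 138 mm, Ī = 14 197 333 mm⁴.
Top plate: 160 × 20, A = 3 200 mm², y = 258 mm, Ī = 106 667 mm⁴.
Hole (subtracted): ⌀14, A = 153.938 mm², y = 14 mm, Ī = 1885.74 mm⁴.
Centroid: ȳ = ΣA·y / ΣA = 111.804 mm.
Transfer each piece to the horizontal centroidal axis using Ī + A·d² with d = y − 111.804:
  bottom plate: d = -97.8044 mm → contributes +56 630 515 mm⁴
  web plate: d = 26.1956 mm → contributes +16 612 785 mm⁴
  top plate: d = 146.196 mm → contributes +68 500 729 mm⁴
  hole: d = -97.8044 mm → contributes −1 474 412 mm⁴
Total I = 140 269 617 mm⁴.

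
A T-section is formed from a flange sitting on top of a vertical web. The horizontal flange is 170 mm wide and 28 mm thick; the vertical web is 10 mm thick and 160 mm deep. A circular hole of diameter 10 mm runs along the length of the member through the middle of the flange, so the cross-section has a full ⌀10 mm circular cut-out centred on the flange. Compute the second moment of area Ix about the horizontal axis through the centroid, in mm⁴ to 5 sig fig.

Treat the section as a set of non-overlapping primitives; coordinates are from the bounding-box lower-left.
Flange: 170 × 28, A = 4 760 mm², y = 174 mm, Ī = 310986.7 mm⁴.
Web: 10 × 160, A = 1 600 mm², y = 80 mm, Ī = 3 413 333 mm⁴.
Hole (subtracted): ⌀10, A = 78.53982 mm², y = 174 mm, Ī = 490.8739 mm⁴.
Centroid: ȳ = ΣA·y / ΣA = 150.0565 mm.
Transfer each piece to the horizontal axis through the centroid using Ī + A·d² with d = y − 150.0565:
  flange: d = 23.94348 mm → contributes +3 039 848 mm⁴
  web: d = -70.05652 mm → contributes +11 266 000 mm⁴
  hole: d = 23.94348 mm → contributes −45516.97 mm⁴
Total I = 14 260 330 mm⁴.

Ix ≈ 1.4260 × 10⁷ mm⁴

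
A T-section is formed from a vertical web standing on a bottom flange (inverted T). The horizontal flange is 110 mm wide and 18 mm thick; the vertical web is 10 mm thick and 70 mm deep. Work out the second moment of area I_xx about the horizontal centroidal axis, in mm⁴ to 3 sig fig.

Decompose the section into non-overlapping parts with the origin at the bottom-left of its bounding rectangle.
Flange: 110 × 18, A = 1 980 mm², y = 9 mm, Ī = 53 460 mm⁴.
Web: 10 × 70, A = 700 mm², y = 53 mm, Ī = 285 833 mm⁴.
Centroid: ȳ = ΣA·y / ΣA = 20.493 mm.
Transfer each piece to the horizontal centroidal axis using Ī + A·d² with d = y − 20.493:
  flange: d = -11.493 mm → contributes +314 975 mm⁴
  web: d = 32.507 mm → contributes +1 025 548 mm⁴
Total I = 1 340 523 mm⁴.

I_xx ≈ 1.34 × 10⁶ mm⁴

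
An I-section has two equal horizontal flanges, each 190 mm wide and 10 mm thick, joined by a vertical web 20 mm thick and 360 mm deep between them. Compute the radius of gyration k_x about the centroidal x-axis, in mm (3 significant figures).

Break the section into simple shapes (no overlaps), measuring from the bottom-left corner of the bounding box.
Bottom flange: 190 × 10, A = 1 900 mm², y = 5 mm, Ī = 15 833 mm⁴.
Web: 20 × 360, A = 7 200 mm², y = 190 mm, Ī = 77 760 000 mm⁴.
Top flange: 190 × 10, A = 1 900 mm², y = 375 mm, Ī = 15 833 mm⁴.
By symmetry the centroid is at mid-height, ȳ = 190 mm.
Transfer each piece to the centroidal x-axis using Ī + A·d² with d = y − 190:
  bottom flange: d = -185 mm → contributes +65 043 333 mm⁴
  web: d = 0 mm → contributes +77 760 000 mm⁴
  top flange: d = 185 mm → contributes +65 043 333 mm⁴
Total I = 207 846 667 mm⁴.
Radius of gyration: k = √(I/A) = √(207 846 667 / 11 000) = 137.46 mm.

k_x ≈ 137 mm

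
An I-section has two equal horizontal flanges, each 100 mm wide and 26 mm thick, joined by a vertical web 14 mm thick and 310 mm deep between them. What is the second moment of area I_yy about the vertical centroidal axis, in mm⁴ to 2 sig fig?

I_yy ≈ 4.4 × 10⁶ mm⁴

Split into non-overlapping primitives; take the origin at the lower-left of the bounding box.
Bottom flange: 100 × 26, A = 2 600 mm², x = 50 mm, Ī = 2 166 667 mm⁴.
Web: 14 × 310, A = 4 340 mm², x = 50 mm, Ī = 70 887 mm⁴.
Top flange: 100 × 26, A = 2 600 mm², x = 50 mm, Ī = 2 166 667 mm⁴.
By symmetry the centroid is at mid-width, x̄ = 50 mm.
All pieces are centred on the vertical centroidal axis, so I = ΣĪ = 4 404 220 mm⁴.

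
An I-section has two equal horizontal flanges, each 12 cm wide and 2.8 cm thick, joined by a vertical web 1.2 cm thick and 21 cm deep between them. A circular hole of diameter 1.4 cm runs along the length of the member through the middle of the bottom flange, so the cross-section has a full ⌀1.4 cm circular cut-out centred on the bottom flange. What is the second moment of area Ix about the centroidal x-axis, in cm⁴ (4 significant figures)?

Treat the section as a set of non-overlapping primitives; coordinates are from the bounding-box lower-left.
Bottom flange: 12 × 2.8, A = 33.6 cm², y = 1.4 cm, Ī = 21.952 cm⁴.
Web: 1.2 × 21, A = 25.2 cm², y = 13.3 cm, Ī = 926.1 cm⁴.
Top flange: 12 × 2.8, A = 33.6 cm², y = 25.2 cm, Ī = 21.952 cm⁴.
Hole (subtracted): ⌀1.4, A = 1.53938 cm², y = 1.4 cm, Ī = 0.188574 cm⁴.
Centroid: ȳ = ΣA·y / ΣA = 13.5016 cm.
Transfer each piece to the centroidal x-axis using Ī + A·d² with d = y − 13.5016:
  bottom flange: d = -12.1016 cm → contributes +4942.64 cm⁴
  web: d = -0.201612 cm → contributes +927.124 cm⁴
  top flange: d = 11.6984 cm → contributes +4620.19 cm⁴
  hole: d = -12.1016 cm → contributes −225.629 cm⁴
Total I = 10264.3 cm⁴.

Ix ≈ 1.026 × 10⁴ cm⁴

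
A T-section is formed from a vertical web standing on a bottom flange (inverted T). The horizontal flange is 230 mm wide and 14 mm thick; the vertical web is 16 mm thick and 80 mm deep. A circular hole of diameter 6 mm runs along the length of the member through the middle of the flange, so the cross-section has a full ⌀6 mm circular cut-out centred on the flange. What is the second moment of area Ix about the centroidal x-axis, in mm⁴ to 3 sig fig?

Decompose the section into non-overlapping parts with the origin at the bottom-left of its bounding rectangle.
Flange: 230 × 14, A = 3 220 mm², y = 7 mm, Ī = 52 593 mm⁴.
Web: 16 × 80, A = 1 280 mm², y = 54 mm, Ī = 682 667 mm⁴.
Hole (subtracted): ⌀6, A = 28.274 mm², y = 7 mm, Ī = 63.617 mm⁴.
Centroid: ȳ = ΣA·y / ΣA = 20.453 mm.
Transfer each piece to the centroidal x-axis using Ī + A·d² with d = y − 20.453:
  flange: d = -13.453 mm → contributes +635 396 mm⁴
  web: d = 33.547 mm → contributes +2 123 144 mm⁴
  hole: d = -13.453 mm → contributes −5181.1 mm⁴
Total I = 2 753 359 mm⁴.

Ix ≈ 2.75 × 10⁶ mm⁴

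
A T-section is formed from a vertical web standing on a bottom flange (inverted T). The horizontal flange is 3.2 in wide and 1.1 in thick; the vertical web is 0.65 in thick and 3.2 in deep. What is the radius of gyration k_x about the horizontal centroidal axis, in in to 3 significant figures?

k_x ≈ 1.21 in

Split into non-overlapping primitives; take the origin at the lower-left of the bounding box.
Flange: 3.2 × 1.1, A = 3.52 in², y = 0.55 in, Ī = 0.35493 in⁴.
Web: 0.65 × 3.2, A = 2.08 in², y = 2.7 in, Ī = 1.7749 in⁴.
Centroid: ȳ = ΣA·y / ΣA = 1.3486 in.
Transfer each piece to the horizontal centroidal axis using Ī + A·d² with d = y − 1.3486:
  flange: d = -0.79857 in → contributes +2.5997 in⁴
  web: d = 1.3514 in → contributes +5.5738 in⁴
Total I = 8.1735 in⁴.
Radius of gyration: k = √(I/A) = √(8.1735 / 5.6) = 1.2081 in.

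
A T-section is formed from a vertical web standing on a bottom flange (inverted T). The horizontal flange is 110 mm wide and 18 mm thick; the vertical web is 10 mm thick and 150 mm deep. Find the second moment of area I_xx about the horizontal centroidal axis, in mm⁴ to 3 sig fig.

I_xx ≈ 8.89 × 10⁶ mm⁴

Decompose the section into non-overlapping parts with the origin at the bottom-left of its bounding rectangle.
Flange: 110 × 18, A = 1 980 mm², y = 9 mm, Ī = 53 460 mm⁴.
Web: 10 × 150, A = 1 500 mm², y = 93 mm, Ī = 2 812 500 mm⁴.
Centroid: ȳ = ΣA·y / ΣA = 45.207 mm.
Transfer each piece to the horizontal centroidal axis using Ī + A·d² with d = y − 45.207:
  flange: d = -36.207 mm → contributes +2 649 120 mm⁴
  web: d = 47.793 mm → contributes +6 238 771 mm⁴
Total I = 8 887 891 mm⁴.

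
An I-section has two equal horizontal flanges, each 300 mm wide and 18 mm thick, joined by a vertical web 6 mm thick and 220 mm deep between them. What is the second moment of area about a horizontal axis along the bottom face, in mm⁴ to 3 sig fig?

I_base ≈ 3.57 × 10⁸ mm⁴

Break the section into simple shapes (no overlaps), measuring from the bottom-left corner of the bounding box.
Bottom flange: 300 × 18, A = 5 400 mm², y = 9 mm, Ī = 145 800 mm⁴.
Web: 6 × 220, A = 1 320 mm², y = 128 mm, Ī = 5 324 000 mm⁴.
Top flange: 300 × 18, A = 5 400 mm², y = 247 mm, Ī = 145 800 mm⁴.
Transfer each piece to a horizontal axis along the bottom face using Ī + A·d² with d = y − 0:
  bottom flange: d = 9 mm → contributes +583 200 mm⁴
  web: d = 128 mm → contributes +26 950 880 mm⁴
  top flange: d = 247 mm → contributes +329 594 400 mm⁴
Total I = 357 128 480 mm⁴.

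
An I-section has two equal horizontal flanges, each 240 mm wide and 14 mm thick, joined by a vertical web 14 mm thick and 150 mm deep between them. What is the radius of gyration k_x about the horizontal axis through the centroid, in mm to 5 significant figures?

k_x ≈ 74.712 mm

Decompose the section into non-overlapping parts with the origin at the bottom-left of its bounding rectangle.
Bottom flange: 240 × 14, A = 3 360 mm², y = 7 mm, Ī = 54 880 mm⁴.
Web: 14 × 150, A = 2 100 mm², y = 89 mm, Ī = 3 937 500 mm⁴.
Top flange: 240 × 14, A = 3 360 mm², y = 171 mm, Ī = 54 880 mm⁴.
By symmetry the centroid is at mid-height, ȳ = 89 mm.
Transfer each piece to the horizontal axis through the centroid using Ī + A·d² with d = y − 89:
  bottom flange: d = -82 mm → contributes +22 647 520 mm⁴
  web: d = 0 mm → contributes +3 937 500 mm⁴
  top flange: d = 82 mm → contributes +22 647 520 mm⁴
Total I = 49 232 540 mm⁴.
Radius of gyration: k = √(I/A) = √(49 232 540 / 8 820) = 74.71225 mm.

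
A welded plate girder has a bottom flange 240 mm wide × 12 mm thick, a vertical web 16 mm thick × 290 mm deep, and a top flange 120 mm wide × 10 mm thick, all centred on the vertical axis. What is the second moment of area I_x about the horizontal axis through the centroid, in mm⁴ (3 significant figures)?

I_x ≈ 1.18 × 10⁸ mm⁴

Break the section into simple shapes (no overlaps), measuring from the bottom-left corner of the bounding box.
Bottom plate: 240 × 12, A = 2 880 mm², y = 6 mm, Ī = 34 560 mm⁴.
Web plate: 16 × 290, A = 4 640 mm², y = 157 mm, Ī = 32 518 667 mm⁴.
Top plate: 120 × 10, A = 1 200 mm², y = 307 mm, Ī = 10 000 mm⁴.
Centroid: ȳ = ΣA·y / ΣA = 127.77 mm.
Transfer each piece to the horizontal axis through the centroid using Ī + A·d² with d = y − 127.77:
  bottom plate: d = -121.77 mm → contributes +42 739 457 mm⁴
  web plate: d = 29.229 mm → contributes +36 482 876 mm⁴
  top plate: d = 179.23 mm → contributes +38 557 795 mm⁴
Total I = 117 780 128 mm⁴.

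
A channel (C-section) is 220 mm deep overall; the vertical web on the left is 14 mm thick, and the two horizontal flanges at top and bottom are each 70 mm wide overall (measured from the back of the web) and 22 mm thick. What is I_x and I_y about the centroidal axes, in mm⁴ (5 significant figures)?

I_x ≈ 3.6672 × 10⁷ mm⁴, I_y ≈ 2.3711 × 10⁶ mm⁴

Break the section into simple shapes (no overlaps), measuring from the bottom-left corner of the bounding box.
Web: 14 × 220, A = 3 080 mm², y = 110 mm, Ī = 12 422 667 mm⁴.
Top flange (beyond web): 56 × 22, A = 1 232 mm², y = 209 mm, Ī = 49690.67 mm⁴.
Bottom flange (beyond web): 56 × 22, A = 1 232 mm², y = 11 mm, Ī = 49690.67 mm⁴.
By symmetry the centroid is at mid-height, ȳ = 110 mm.
Transfer each piece to the centroidal x-axis using Ī + A·d² with d = y − 110:
  web: d = 0 mm → contributes +12 422 667 mm⁴
  top flange (beyond web): d = 99 mm → contributes +12 124 523 mm⁴
  bottom flange (beyond web): d = -99 mm → contributes +12 124 523 mm⁴
Total I = 36 671 712 mm⁴.
For the y-axis: x̄ = 22.55556 mm.
Repeating about the centroidal y-axis gives I_y = 2 371 121 mm⁴.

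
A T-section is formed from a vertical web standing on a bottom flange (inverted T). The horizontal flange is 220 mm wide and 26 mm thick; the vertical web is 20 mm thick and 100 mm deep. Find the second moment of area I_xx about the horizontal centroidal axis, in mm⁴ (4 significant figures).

Treat the section as a set of non-overlapping primitives; coordinates are from the bounding-box lower-left.
Flange: 220 × 26, A = 5 720 mm², y = 13 mm, Ī = 322 227 mm⁴.
Web: 20 × 100, A = 2 000 mm², y = 76 mm, Ī = 1 666 667 mm⁴.
Centroid: ȳ = ΣA·y / ΣA = 29.3212 mm.
Transfer each piece to the horizontal centroidal axis using Ī + A·d² with d = y − 29.3212:
  flange: d = -16.3212 mm → contributes +1 845 937 mm⁴
  web: d = 46.6788 mm → contributes +6 024 479 mm⁴
Total I = 7 870 417 mm⁴.

I_xx ≈ 7.870 × 10⁶ mm⁴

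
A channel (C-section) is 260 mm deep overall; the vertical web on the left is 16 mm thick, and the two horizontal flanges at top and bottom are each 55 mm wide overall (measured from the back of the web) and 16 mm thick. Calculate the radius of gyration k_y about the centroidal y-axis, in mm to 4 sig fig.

Decompose the section into non-overlapping parts with the origin at the bottom-left of its bounding rectangle.
Web: 16 × 260, A = 4 160 mm², x = 8 mm, Ī = 88746.7 mm⁴.
Top flange (beyond web): 39 × 16, A = 624 mm², x = 35.5 mm, Ī = 79 092 mm⁴.
Bottom flange (beyond web): 39 × 16, A = 624 mm², x = 35.5 mm, Ī = 79 092 mm⁴.
Centroid: x̄ = ΣA·x / ΣA = 14.3462 mm.
Transfer each piece to the centroidal y-axis using Ī + A·d² with d = x − 14.3462:
  web: d = -6.34615 mm → contributes +256 285 mm⁴
  top flange (beyond web): d = 21.1538 mm → contributes +358 323 mm⁴
  bottom flange (beyond web): d = 21.1538 mm → contributes +358 323 mm⁴
Total I = 972 931 mm⁴.
Radius of gyration: k = √(I/A) = √(972 931 / 5 408) = 13.4129 mm.

k_y ≈ 13.41 mm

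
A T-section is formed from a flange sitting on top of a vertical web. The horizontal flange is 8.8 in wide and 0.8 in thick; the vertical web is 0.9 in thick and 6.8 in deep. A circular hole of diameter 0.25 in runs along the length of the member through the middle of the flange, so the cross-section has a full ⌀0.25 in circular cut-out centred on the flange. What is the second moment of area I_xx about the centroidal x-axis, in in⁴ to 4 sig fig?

I_xx ≈ 71.08 in⁴

Split into non-overlapping primitives; take the origin at the lower-left of the bounding box.
Flange: 8.8 × 0.8, A = 7.04 in², y = 7.2 in, Ī = 0.375467 in⁴.
Web: 0.9 × 6.8, A = 6.12 in², y = 3.4 in, Ī = 23.5824 in⁴.
Hole (subtracted): ⌀0.25, A = 0.0490874 in², y = 7.2 in, Ī = 0.000191748 in⁴.
Centroid: ȳ = ΣA·y / ΣA = 5.42621 in.
Transfer each piece to the centroidal x-axis using Ī + A·d² with d = y − 5.42621:
  flange: d = 1.77379 in → contributes +22.5256 in⁴
  web: d = -2.02621 in → contributes +48.7082 in⁴
  hole: d = 1.77379 in → contributes −0.154637 in⁴
Total I = 71.0792 in⁴.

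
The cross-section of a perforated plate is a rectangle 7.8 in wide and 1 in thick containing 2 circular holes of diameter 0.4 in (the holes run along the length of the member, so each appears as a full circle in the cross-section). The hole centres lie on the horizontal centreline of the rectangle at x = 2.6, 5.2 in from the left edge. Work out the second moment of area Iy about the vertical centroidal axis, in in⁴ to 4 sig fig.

Break the section into simple shapes (no overlaps), measuring from the bottom-left corner of the bounding box.
Plate: 7.8 × 1, A = 7.8 in², x = 3.9 in, Ī = 39.546 in⁴.
Hole 1 (subtracted): ⌀0.4, A = 0.125664 in², x = 2.6 in, Ī = 0.00125664 in⁴.
Hole 2 (subtracted): ⌀0.4, A = 0.125664 in², x = 5.2 in, Ī = 0.00125664 in⁴.
By symmetry the centroid is at mid-width, x̄ = 3.9 in.
Transfer each piece to the vertical centroidal axis using Ī + A·d² with d = x − 3.9:
  plate: d = 0 in → contributes +39.546 in⁴
  hole 1: d = -1.3 in → contributes −0.213628 in⁴
  hole 2: d = 1.3 in → contributes −0.213628 in⁴
Total I = 39.1187 in⁴.

Iy ≈ 39.12 in⁴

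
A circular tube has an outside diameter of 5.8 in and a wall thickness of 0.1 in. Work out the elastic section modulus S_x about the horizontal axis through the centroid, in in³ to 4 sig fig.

S_x ≈ 2.509 in³

Split into non-overlapping primitives; take the origin at the lower-left of the bounding box.
Outer circle: ⌀5.8, A = 26.4208 in², y = 2.9 in, Ī = 55.5497 in⁴.
Bore (subtracted): ⌀5.6, A = 24.6301 in², y = 2.9 in, Ī = 48.275 in⁴.
By symmetry the centroid is at mid-height, ȳ = 2.9 in.
All pieces are centred on the horizontal axis through the centroid, so I = ΣĪ (holes subtracted) = 7.27475 in⁴.
Extreme fibre distance c = 2.9 in; S = I/c = 2.50853 in³.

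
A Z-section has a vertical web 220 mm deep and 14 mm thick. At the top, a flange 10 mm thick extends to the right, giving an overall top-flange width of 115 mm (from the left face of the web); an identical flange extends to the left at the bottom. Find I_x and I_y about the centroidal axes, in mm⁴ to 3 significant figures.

I_x ≈ 3.47 × 10⁷ mm⁴, I_y ≈ 8.45 × 10⁶ mm⁴

Split into non-overlapping primitives; take the origin at the lower-left of the bounding box.
Web: 14 × 220, A = 3 080 mm², y = 110 mm, Ī = 12 422 667 mm⁴.
Top flange (beyond web): 101 × 10, A = 1 010 mm², y = 215 mm, Ī = 8416.7 mm⁴.
Bottom flange (beyond web): 101 × 10, A = 1 010 mm², y = 5 mm, Ī = 8416.7 mm⁴.
Centroid: ȳ = ΣA·y / ΣA = 110 mm.
Transfer each piece to the centroidal x-axis using Ī + A·d² with d = y − 110:
  web: d = 0 mm → contributes +12 422 667 mm⁴
  top flange (beyond web): d = 105 mm → contributes +11 143 667 mm⁴
  bottom flange (beyond web): d = -105 mm → contributes +11 143 667 mm⁴
Total I = 34 710 000 mm⁴.
For the y-axis: x̄ = 108 mm.
Repeating about the centroidal y-axis gives I_y = 8 446 100 mm⁴.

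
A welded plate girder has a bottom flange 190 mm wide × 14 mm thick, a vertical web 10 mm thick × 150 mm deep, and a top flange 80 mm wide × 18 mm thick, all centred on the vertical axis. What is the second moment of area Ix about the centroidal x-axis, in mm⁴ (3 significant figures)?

Ix ≈ 2.93 × 10⁷ mm⁴

Decompose the section into non-overlapping parts with the origin at the bottom-left of its bounding rectangle.
Bottom plate: 190 × 14, A = 2 660 mm², y = 7 mm, Ī = 43 447 mm⁴.
Web plate: 10 × 150, A = 1 500 mm², y = 89 mm, Ī = 2 812 500 mm⁴.
Top plate: 80 × 18, A = 1 440 mm², y = 173 mm, Ī = 38 880 mm⁴.
Centroid: ȳ = ΣA·y / ΣA = 71.65 mm.
Transfer each piece to the centroidal x-axis using Ī + A·d² with d = y − 71.65:
  bottom plate: d = -64.65 mm → contributes +11 161 243 mm⁴
  web plate: d = 17.35 mm → contributes +3 264 034 mm⁴
  top plate: d = 101.35 mm → contributes +14 830 304 mm⁴
Total I = 29 255 581 mm⁴.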